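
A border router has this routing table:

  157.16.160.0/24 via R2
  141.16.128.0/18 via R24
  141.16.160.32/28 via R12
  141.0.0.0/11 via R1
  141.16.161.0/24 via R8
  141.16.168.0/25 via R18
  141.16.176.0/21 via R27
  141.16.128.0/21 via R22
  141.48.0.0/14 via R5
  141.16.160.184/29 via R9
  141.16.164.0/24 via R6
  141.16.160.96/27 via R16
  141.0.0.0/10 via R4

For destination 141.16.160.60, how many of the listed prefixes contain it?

3

Prefixes containing 141.16.160.60:
  141.0.0.0/10 (141.0.0.0 - 141.63.255.255)
  141.0.0.0/11 (141.0.0.0 - 141.31.255.255)
  141.16.128.0/18 (141.16.128.0 - 141.16.191.255)
Total matching entries: 3.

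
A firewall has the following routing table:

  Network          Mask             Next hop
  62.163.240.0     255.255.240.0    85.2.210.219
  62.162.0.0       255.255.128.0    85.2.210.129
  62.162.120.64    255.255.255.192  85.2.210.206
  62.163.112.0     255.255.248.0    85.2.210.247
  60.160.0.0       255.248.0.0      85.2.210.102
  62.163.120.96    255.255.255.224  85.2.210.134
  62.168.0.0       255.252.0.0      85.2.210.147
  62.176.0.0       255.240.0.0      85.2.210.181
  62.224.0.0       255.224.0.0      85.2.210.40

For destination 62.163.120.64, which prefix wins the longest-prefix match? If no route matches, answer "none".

none

62.163.120.64 is outside every listed prefix and there is no default route.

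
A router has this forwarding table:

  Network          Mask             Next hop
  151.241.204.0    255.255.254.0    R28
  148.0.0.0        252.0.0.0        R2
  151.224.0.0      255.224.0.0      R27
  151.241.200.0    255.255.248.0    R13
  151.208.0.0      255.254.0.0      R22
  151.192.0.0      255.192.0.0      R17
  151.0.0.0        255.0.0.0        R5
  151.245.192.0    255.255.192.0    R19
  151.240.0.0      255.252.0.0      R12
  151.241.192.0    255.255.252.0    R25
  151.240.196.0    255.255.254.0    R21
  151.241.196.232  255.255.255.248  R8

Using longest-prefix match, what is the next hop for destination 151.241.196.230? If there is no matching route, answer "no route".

Routes whose prefix contains 151.241.196.230:
  148.0.0.0/6 (148.0.0.0 - 151.255.255.255) -> R2
  151.0.0.0/8 (151.0.0.0 - 151.255.255.255) -> R5
  151.192.0.0/10 (151.192.0.0 - 151.255.255.255) -> R17
  151.224.0.0/11 (151.224.0.0 - 151.255.255.255) -> R27
  151.240.0.0/14 (151.240.0.0 - 151.243.255.255) -> R12
More-specific entries that do NOT match:
  151.241.196.232/29 (151.241.196.232 - 151.241.196.239) does not contain 151.241.196.230
  151.241.204.0/23 (151.241.204.0 - 151.241.205.255) does not contain 151.241.196.230
  151.240.196.0/23 (151.240.196.0 - 151.240.197.255) does not contain 151.241.196.230
  151.241.192.0/22 (151.241.192.0 - 151.241.195.255) does not contain 151.241.196.230
  151.241.200.0/21 (151.241.200.0 - 151.241.207.255) does not contain 151.241.196.230
  151.245.192.0/18 (151.245.192.0 - 151.245.255.255) does not contain 151.241.196.230
  151.208.0.0/15 (151.208.0.0 - 151.209.255.255) does not contain 151.241.196.230
Longest matching prefix is /14 -> next hop R12.

R12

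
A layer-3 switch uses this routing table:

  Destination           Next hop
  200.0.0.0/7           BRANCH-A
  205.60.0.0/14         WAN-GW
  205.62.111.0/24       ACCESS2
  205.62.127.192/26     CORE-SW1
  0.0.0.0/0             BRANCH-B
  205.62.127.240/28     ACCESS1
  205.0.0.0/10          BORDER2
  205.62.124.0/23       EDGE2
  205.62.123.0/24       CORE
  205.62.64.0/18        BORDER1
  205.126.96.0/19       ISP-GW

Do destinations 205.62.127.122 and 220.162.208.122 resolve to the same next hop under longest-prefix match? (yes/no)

205.62.127.122: longest match 205.62.64.0/18 -> BORDER1
220.162.208.122: longest match 0.0.0.0/0 -> BRANCH-B

no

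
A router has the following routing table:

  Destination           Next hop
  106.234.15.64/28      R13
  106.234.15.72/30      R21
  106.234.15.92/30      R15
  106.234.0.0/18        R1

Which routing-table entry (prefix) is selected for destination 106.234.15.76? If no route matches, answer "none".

Entries matching 106.234.15.76:
  106.234.0.0/18 (106.234.0.0 - 106.234.63.255)
  106.234.15.64/28 (106.234.15.64 - 106.234.15.79)
Most specific is 106.234.15.64/28.

106.234.15.64/28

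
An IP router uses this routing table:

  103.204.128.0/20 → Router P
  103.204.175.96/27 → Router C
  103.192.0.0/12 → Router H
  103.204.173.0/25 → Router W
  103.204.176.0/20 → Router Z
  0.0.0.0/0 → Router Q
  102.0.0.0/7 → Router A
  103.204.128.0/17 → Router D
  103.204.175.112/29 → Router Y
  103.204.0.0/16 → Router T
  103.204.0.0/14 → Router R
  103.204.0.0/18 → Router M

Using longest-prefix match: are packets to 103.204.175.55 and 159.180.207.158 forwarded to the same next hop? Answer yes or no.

no

103.204.175.55: longest match 103.204.128.0/17 -> Router D
159.180.207.158: longest match 0.0.0.0/0 -> Router Q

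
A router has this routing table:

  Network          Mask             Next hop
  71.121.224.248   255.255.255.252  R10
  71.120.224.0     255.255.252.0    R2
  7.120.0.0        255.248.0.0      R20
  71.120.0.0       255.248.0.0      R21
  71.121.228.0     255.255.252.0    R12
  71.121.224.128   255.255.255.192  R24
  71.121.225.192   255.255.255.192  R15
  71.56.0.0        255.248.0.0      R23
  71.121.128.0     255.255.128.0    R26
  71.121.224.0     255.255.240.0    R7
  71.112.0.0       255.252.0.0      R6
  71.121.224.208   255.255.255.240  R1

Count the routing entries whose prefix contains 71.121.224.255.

3

Prefixes containing 71.121.224.255:
  71.120.0.0/13 (71.120.0.0 - 71.127.255.255)
  71.121.128.0/17 (71.121.128.0 - 71.121.255.255)
  71.121.224.0/20 (71.121.224.0 - 71.121.239.255)
Total matching entries: 3.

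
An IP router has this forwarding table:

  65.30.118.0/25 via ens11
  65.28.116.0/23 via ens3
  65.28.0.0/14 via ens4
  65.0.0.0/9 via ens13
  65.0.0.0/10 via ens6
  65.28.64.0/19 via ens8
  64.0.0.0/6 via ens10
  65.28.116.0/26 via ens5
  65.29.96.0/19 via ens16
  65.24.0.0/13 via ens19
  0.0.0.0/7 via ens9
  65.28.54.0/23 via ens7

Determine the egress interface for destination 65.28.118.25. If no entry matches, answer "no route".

Routes whose prefix contains 65.28.118.25:
  64.0.0.0/6 (64.0.0.0 - 67.255.255.255) -> ens10
  65.0.0.0/9 (65.0.0.0 - 65.127.255.255) -> ens13
  65.0.0.0/10 (65.0.0.0 - 65.63.255.255) -> ens6
  65.24.0.0/13 (65.24.0.0 - 65.31.255.255) -> ens19
  65.28.0.0/14 (65.28.0.0 - 65.31.255.255) -> ens4
More-specific entries that do NOT match:
  65.28.116.0/26 (65.28.116.0 - 65.28.116.63) does not contain 65.28.118.25
  65.30.118.0/25 (65.30.118.0 - 65.30.118.127) does not contain 65.28.118.25
  65.28.116.0/23 (65.28.116.0 - 65.28.117.255) does not contain 65.28.118.25
  65.28.54.0/23 (65.28.54.0 - 65.28.55.255) does not contain 65.28.118.25
  65.28.64.0/19 (65.28.64.0 - 65.28.95.255) does not contain 65.28.118.25
  65.29.96.0/19 (65.29.96.0 - 65.29.127.255) does not contain 65.28.118.25
Longest matching prefix is /14 -> interface ens4.

ens4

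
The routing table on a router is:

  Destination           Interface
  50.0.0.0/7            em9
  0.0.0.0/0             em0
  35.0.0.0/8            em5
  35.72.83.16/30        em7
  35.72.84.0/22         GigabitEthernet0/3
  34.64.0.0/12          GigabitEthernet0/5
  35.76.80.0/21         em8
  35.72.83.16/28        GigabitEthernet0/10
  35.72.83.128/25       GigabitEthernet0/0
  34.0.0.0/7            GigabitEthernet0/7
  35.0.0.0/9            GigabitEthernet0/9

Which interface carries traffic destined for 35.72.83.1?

GigabitEthernet0/9

Routes whose prefix contains 35.72.83.1:
  0.0.0.0/0 (default, matches everything) -> em0
  34.0.0.0/7 (34.0.0.0 - 35.255.255.255) -> GigabitEthernet0/7
  35.0.0.0/8 (35.0.0.0 - 35.255.255.255) -> em5
  35.0.0.0/9 (35.0.0.0 - 35.127.255.255) -> GigabitEthernet0/9
More-specific entries that do NOT match:
  35.72.83.16/30 (35.72.83.16 - 35.72.83.19) does not contain 35.72.83.1
  35.72.83.16/28 (35.72.83.16 - 35.72.83.31) does not contain 35.72.83.1
  35.72.83.128/25 (35.72.83.128 - 35.72.83.255) does not contain 35.72.83.1
  35.72.84.0/22 (35.72.84.0 - 35.72.87.255) does not contain 35.72.83.1
  35.76.80.0/21 (35.76.80.0 - 35.76.87.255) does not contain 35.72.83.1
  34.64.0.0/12 (34.64.0.0 - 34.79.255.255) does not contain 35.72.83.1
Longest matching prefix is /9 -> interface GigabitEthernet0/9.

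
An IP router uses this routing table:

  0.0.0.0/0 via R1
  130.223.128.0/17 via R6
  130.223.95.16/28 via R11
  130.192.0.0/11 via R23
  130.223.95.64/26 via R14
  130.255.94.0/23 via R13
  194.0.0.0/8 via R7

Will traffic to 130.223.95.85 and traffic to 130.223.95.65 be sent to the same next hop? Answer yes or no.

yes

130.223.95.85: longest match 130.223.95.64/26 -> R14
130.223.95.65: longest match 130.223.95.64/26 -> R14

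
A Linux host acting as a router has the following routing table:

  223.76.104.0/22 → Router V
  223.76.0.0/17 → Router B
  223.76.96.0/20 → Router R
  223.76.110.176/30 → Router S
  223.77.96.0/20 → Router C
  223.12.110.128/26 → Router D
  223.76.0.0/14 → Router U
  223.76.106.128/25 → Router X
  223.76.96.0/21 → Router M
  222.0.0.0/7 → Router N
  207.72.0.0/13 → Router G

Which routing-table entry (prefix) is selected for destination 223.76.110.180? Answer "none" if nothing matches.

Entries matching 223.76.110.180:
  222.0.0.0/7 (222.0.0.0 - 223.255.255.255)
  223.76.0.0/14 (223.76.0.0 - 223.79.255.255)
  223.76.0.0/17 (223.76.0.0 - 223.76.127.255)
  223.76.96.0/20 (223.76.96.0 - 223.76.111.255)
Most specific is 223.76.96.0/20.

223.76.96.0/20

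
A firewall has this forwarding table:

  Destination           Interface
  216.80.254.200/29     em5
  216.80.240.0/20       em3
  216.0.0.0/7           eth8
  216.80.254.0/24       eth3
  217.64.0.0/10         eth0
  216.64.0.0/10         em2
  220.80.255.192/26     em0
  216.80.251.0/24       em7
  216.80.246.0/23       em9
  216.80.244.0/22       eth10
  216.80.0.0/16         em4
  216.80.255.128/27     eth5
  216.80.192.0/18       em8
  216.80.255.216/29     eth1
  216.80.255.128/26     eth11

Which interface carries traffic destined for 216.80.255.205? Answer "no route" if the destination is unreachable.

Routes whose prefix contains 216.80.255.205:
  216.0.0.0/7 (216.0.0.0 - 217.255.255.255) -> eth8
  216.64.0.0/10 (216.64.0.0 - 216.127.255.255) -> em2
  216.80.0.0/16 (216.80.0.0 - 216.80.255.255) -> em4
  216.80.192.0/18 (216.80.192.0 - 216.80.255.255) -> em8
  216.80.240.0/20 (216.80.240.0 - 216.80.255.255) -> em3
More-specific entries that do NOT match:
  216.80.254.200/29 (216.80.254.200 - 216.80.254.207) does not contain 216.80.255.205
  216.80.255.216/29 (216.80.255.216 - 216.80.255.223) does not contain 216.80.255.205
  216.80.255.128/27 (216.80.255.128 - 216.80.255.159) does not contain 216.80.255.205
  220.80.255.192/26 (220.80.255.192 - 220.80.255.255) does not contain 216.80.255.205
  216.80.255.128/26 (216.80.255.128 - 216.80.255.191) does not contain 216.80.255.205
  216.80.254.0/24 (216.80.254.0 - 216.80.254.255) does not contain 216.80.255.205
  216.80.251.0/24 (216.80.251.0 - 216.80.251.255) does not contain 216.80.255.205
  216.80.246.0/23 (216.80.246.0 - 216.80.247.255) does not contain 216.80.255.205
  216.80.244.0/22 (216.80.244.0 - 216.80.247.255) does not contain 216.80.255.205
Longest matching prefix is /20 -> interface em3.

em3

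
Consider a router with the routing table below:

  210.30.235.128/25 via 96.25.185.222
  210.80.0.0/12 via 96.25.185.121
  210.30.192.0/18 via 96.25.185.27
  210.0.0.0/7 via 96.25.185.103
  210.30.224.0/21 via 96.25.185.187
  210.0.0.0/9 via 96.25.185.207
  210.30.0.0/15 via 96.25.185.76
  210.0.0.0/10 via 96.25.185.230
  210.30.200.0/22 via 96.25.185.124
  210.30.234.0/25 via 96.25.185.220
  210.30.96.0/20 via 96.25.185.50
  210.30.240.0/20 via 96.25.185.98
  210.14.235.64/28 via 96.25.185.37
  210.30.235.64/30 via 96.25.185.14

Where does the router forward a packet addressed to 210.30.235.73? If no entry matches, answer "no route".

96.25.185.27

Routes whose prefix contains 210.30.235.73:
  210.0.0.0/7 (210.0.0.0 - 211.255.255.255) -> 96.25.185.103
  210.0.0.0/9 (210.0.0.0 - 210.127.255.255) -> 96.25.185.207
  210.0.0.0/10 (210.0.0.0 - 210.63.255.255) -> 96.25.185.230
  210.30.0.0/15 (210.30.0.0 - 210.31.255.255) -> 96.25.185.76
  210.30.192.0/18 (210.30.192.0 - 210.30.255.255) -> 96.25.185.27
More-specific entries that do NOT match:
  210.30.235.64/30 (210.30.235.64 - 210.30.235.67) does not contain 210.30.235.73
  210.14.235.64/28 (210.14.235.64 - 210.14.235.79) does not contain 210.30.235.73
  210.30.235.128/25 (210.30.235.128 - 210.30.235.255) does not contain 210.30.235.73
  210.30.234.0/25 (210.30.234.0 - 210.30.234.127) does not contain 210.30.235.73
  210.30.200.0/22 (210.30.200.0 - 210.30.203.255) does not contain 210.30.235.73
  210.30.224.0/21 (210.30.224.0 - 210.30.231.255) does not contain 210.30.235.73
  210.30.96.0/20 (210.30.96.0 - 210.30.111.255) does not contain 210.30.235.73
  210.30.240.0/20 (210.30.240.0 - 210.30.255.255) does not contain 210.30.235.73
Longest matching prefix is /18 -> next hop 96.25.185.27.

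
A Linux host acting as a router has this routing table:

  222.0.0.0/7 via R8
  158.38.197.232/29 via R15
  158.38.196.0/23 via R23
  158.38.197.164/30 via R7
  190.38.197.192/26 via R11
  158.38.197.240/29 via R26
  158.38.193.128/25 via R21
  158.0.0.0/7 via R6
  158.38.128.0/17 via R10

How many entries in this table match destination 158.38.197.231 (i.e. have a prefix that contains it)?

Prefixes containing 158.38.197.231:
  158.0.0.0/7 (158.0.0.0 - 159.255.255.255)
  158.38.128.0/17 (158.38.128.0 - 158.38.255.255)
  158.38.196.0/23 (158.38.196.0 - 158.38.197.255)
Total matching entries: 3.

3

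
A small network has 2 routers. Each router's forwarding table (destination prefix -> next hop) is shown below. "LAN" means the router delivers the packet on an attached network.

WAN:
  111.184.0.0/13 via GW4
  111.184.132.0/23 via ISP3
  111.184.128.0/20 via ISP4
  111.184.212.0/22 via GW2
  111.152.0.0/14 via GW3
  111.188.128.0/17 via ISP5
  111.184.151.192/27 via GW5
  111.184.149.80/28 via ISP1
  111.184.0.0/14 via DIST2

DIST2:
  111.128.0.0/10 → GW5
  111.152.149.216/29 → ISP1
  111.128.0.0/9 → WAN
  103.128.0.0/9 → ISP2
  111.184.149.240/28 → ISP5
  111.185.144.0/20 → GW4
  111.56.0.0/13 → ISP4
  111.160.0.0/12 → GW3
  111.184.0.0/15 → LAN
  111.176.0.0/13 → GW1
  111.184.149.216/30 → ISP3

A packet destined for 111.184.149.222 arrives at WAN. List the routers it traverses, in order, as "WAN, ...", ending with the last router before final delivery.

At WAN: longest match for 111.184.149.222 is 111.184.0.0/14 -> DIST2
At DIST2: longest match for 111.184.149.222 is 111.184.0.0/15 -> LAN

WAN, DIST2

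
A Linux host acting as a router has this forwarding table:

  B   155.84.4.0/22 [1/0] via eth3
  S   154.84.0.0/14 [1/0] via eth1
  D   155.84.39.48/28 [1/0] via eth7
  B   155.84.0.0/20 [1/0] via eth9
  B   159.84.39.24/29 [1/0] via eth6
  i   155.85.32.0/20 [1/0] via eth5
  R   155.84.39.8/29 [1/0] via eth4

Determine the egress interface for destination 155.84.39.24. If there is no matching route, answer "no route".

No entry's prefix contains 155.84.39.24; there is no default route.

no route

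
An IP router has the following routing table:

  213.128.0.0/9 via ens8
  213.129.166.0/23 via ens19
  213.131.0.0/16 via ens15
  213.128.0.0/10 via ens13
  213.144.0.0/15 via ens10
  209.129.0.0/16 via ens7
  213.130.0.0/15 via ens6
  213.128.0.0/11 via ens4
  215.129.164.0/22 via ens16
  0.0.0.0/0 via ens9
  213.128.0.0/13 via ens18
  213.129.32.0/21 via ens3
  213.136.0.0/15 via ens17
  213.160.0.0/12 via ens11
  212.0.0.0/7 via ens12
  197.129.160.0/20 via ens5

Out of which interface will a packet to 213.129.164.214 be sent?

Routes whose prefix contains 213.129.164.214:
  0.0.0.0/0 (default, matches everything) -> ens9
  212.0.0.0/7 (212.0.0.0 - 213.255.255.255) -> ens12
  213.128.0.0/9 (213.128.0.0 - 213.255.255.255) -> ens8
  213.128.0.0/10 (213.128.0.0 - 213.191.255.255) -> ens13
  213.128.0.0/11 (213.128.0.0 - 213.159.255.255) -> ens4
  213.128.0.0/13 (213.128.0.0 - 213.135.255.255) -> ens18
More-specific entries that do NOT match:
  213.129.166.0/23 (213.129.166.0 - 213.129.167.255) does not contain 213.129.164.214
  215.129.164.0/22 (215.129.164.0 - 215.129.167.255) does not contain 213.129.164.214
  213.129.32.0/21 (213.129.32.0 - 213.129.39.255) does not contain 213.129.164.214
  197.129.160.0/20 (197.129.160.0 - 197.129.175.255) does not contain 213.129.164.214
  213.131.0.0/16 (213.131.0.0 - 213.131.255.255) does not contain 213.129.164.214
  209.129.0.0/16 (209.129.0.0 - 209.129.255.255) does not contain 213.129.164.214
  213.144.0.0/15 (213.144.0.0 - 213.145.255.255) does not contain 213.129.164.214
  213.130.0.0/15 (213.130.0.0 - 213.131.255.255) does not contain 213.129.164.214
  213.136.0.0/15 (213.136.0.0 - 213.137.255.255) does not contain 213.129.164.214
Longest matching prefix is /13 -> interface ens18.

ens18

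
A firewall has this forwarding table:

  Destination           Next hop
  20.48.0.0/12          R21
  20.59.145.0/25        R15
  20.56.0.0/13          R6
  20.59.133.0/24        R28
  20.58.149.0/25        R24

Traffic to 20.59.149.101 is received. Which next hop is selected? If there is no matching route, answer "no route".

R6

Routes whose prefix contains 20.59.149.101:
  20.48.0.0/12 (20.48.0.0 - 20.63.255.255) -> R21
  20.56.0.0/13 (20.56.0.0 - 20.63.255.255) -> R6
More-specific entries that do NOT match:
  20.59.145.0/25 (20.59.145.0 - 20.59.145.127) does not contain 20.59.149.101
  20.58.149.0/25 (20.58.149.0 - 20.58.149.127) does not contain 20.59.149.101
  20.59.133.0/24 (20.59.133.0 - 20.59.133.255) does not contain 20.59.149.101
Longest matching prefix is /13 -> next hop R6.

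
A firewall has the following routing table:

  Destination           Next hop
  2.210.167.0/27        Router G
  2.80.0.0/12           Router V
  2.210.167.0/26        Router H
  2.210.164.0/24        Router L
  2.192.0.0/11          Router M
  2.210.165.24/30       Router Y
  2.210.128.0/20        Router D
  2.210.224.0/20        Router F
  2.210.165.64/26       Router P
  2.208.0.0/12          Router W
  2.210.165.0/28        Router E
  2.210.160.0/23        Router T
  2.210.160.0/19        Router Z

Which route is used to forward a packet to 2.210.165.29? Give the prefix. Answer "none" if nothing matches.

Entries matching 2.210.165.29:
  2.192.0.0/11 (2.192.0.0 - 2.223.255.255)
  2.208.0.0/12 (2.208.0.0 - 2.223.255.255)
  2.210.160.0/19 (2.210.160.0 - 2.210.191.255)
Most specific is 2.210.160.0/19.

2.210.160.0/19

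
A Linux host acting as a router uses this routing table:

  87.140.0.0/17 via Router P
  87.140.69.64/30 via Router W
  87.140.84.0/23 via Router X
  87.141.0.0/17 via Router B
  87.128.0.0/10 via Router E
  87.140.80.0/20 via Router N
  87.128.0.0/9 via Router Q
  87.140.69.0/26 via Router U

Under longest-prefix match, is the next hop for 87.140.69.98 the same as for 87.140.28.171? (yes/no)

87.140.69.98: longest match 87.140.0.0/17 -> Router P
87.140.28.171: longest match 87.140.0.0/17 -> Router P

yes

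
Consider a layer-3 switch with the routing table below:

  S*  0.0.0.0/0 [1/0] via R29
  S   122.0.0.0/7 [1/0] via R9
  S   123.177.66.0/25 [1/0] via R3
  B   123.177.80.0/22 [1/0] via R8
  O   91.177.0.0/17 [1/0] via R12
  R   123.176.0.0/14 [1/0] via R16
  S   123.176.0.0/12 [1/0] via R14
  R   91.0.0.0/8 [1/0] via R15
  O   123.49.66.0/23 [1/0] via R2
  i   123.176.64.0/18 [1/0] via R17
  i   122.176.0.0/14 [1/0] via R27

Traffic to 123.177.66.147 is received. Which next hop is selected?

R16

Routes whose prefix contains 123.177.66.147:
  0.0.0.0/0 (default, matches everything) -> R29
  122.0.0.0/7 (122.0.0.0 - 123.255.255.255) -> R9
  123.176.0.0/12 (123.176.0.0 - 123.191.255.255) -> R14
  123.176.0.0/14 (123.176.0.0 - 123.179.255.255) -> R16
More-specific entries that do NOT match:
  123.177.66.0/25 (123.177.66.0 - 123.177.66.127) does not contain 123.177.66.147
  123.49.66.0/23 (123.49.66.0 - 123.49.67.255) does not contain 123.177.66.147
  123.177.80.0/22 (123.177.80.0 - 123.177.83.255) does not contain 123.177.66.147
  123.176.64.0/18 (123.176.64.0 - 123.176.127.255) does not contain 123.177.66.147
  91.177.0.0/17 (91.177.0.0 - 91.177.127.255) does not contain 123.177.66.147
Longest matching prefix is /14 -> next hop R16.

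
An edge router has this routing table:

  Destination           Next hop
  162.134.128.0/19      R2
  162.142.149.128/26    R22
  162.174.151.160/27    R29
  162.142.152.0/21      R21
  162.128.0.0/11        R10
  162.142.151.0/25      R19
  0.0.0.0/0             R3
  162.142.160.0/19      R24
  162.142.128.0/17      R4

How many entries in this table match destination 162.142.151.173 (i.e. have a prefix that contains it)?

3

Prefixes containing 162.142.151.173:
  0.0.0.0/0 (default, matches everything)
  162.128.0.0/11 (162.128.0.0 - 162.159.255.255)
  162.142.128.0/17 (162.142.128.0 - 162.142.255.255)
Total matching entries: 3.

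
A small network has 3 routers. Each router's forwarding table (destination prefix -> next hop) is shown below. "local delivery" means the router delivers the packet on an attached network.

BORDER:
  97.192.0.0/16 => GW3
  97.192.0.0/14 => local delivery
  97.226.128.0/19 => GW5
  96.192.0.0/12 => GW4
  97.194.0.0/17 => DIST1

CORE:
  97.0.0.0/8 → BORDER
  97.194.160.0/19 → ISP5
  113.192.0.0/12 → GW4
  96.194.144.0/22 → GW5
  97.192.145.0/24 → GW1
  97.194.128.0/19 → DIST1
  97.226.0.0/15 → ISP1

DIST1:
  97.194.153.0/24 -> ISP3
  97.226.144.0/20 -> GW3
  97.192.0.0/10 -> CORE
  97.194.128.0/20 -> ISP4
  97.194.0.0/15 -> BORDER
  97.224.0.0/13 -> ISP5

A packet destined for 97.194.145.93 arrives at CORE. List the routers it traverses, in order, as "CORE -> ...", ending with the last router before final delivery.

At CORE: longest match for 97.194.145.93 is 97.194.128.0/19 -> DIST1
At DIST1: longest match for 97.194.145.93 is 97.194.0.0/15 -> BORDER
At BORDER: longest match for 97.194.145.93 is 97.192.0.0/14 -> local delivery

CORE -> DIST1 -> BORDER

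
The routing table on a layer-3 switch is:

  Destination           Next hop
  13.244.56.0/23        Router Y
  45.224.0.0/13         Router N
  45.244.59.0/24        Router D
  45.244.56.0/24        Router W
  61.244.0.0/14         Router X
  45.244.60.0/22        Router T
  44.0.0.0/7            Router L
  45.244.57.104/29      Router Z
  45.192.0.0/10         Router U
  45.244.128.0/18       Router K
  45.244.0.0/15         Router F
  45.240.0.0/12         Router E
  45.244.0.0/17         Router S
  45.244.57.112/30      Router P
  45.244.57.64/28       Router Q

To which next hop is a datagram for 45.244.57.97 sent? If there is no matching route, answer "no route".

Router S

Routes whose prefix contains 45.244.57.97:
  44.0.0.0/7 (44.0.0.0 - 45.255.255.255) -> Router L
  45.192.0.0/10 (45.192.0.0 - 45.255.255.255) -> Router U
  45.240.0.0/12 (45.240.0.0 - 45.255.255.255) -> Router E
  45.244.0.0/15 (45.244.0.0 - 45.245.255.255) -> Router F
  45.244.0.0/17 (45.244.0.0 - 45.244.127.255) -> Router S
More-specific entries that do NOT match:
  45.244.57.112/30 (45.244.57.112 - 45.244.57.115) does not contain 45.244.57.97
  45.244.57.104/29 (45.244.57.104 - 45.244.57.111) does not contain 45.244.57.97
  45.244.57.64/28 (45.244.57.64 - 45.244.57.79) does not contain 45.244.57.97
  45.244.59.0/24 (45.244.59.0 - 45.244.59.255) does not contain 45.244.57.97
  45.244.56.0/24 (45.244.56.0 - 45.244.56.255) does not contain 45.244.57.97
  13.244.56.0/23 (13.244.56.0 - 13.244.57.255) does not contain 45.244.57.97
  45.244.60.0/22 (45.244.60.0 - 45.244.63.255) does not contain 45.244.57.97
  45.244.128.0/18 (45.244.128.0 - 45.244.191.255) does not contain 45.244.57.97
Longest matching prefix is /17 -> next hop Router S.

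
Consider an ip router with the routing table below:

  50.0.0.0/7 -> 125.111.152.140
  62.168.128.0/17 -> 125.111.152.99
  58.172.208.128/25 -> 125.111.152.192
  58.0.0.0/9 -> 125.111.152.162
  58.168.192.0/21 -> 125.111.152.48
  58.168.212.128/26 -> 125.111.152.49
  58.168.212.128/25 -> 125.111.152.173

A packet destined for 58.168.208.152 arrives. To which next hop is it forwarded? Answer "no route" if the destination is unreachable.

no route

No entry's prefix contains 58.168.208.152; there is no default route.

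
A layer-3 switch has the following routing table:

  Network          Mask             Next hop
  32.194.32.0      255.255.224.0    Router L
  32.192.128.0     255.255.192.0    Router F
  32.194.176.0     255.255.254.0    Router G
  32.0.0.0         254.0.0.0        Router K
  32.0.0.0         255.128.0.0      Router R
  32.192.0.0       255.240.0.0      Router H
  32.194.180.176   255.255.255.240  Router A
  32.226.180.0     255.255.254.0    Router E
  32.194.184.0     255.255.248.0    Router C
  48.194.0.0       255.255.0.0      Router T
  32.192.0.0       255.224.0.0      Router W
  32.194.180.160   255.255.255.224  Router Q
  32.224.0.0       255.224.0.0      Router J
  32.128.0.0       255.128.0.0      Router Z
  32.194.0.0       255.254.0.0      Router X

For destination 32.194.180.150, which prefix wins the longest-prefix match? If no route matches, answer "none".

32.194.0.0/15

Entries matching 32.194.180.150:
  32.0.0.0/7 (32.0.0.0 - 33.255.255.255)
  32.128.0.0/9 (32.128.0.0 - 32.255.255.255)
  32.192.0.0/11 (32.192.0.0 - 32.223.255.255)
  32.192.0.0/12 (32.192.0.0 - 32.207.255.255)
  32.194.0.0/15 (32.194.0.0 - 32.195.255.255)
Most specific is 32.194.0.0/15.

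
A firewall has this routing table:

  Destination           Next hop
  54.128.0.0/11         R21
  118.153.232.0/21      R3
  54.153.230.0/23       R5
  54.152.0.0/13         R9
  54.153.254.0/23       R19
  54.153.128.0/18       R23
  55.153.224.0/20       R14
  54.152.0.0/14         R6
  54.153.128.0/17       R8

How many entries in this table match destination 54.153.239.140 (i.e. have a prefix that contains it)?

Prefixes containing 54.153.239.140:
  54.128.0.0/11 (54.128.0.0 - 54.159.255.255)
  54.152.0.0/13 (54.152.0.0 - 54.159.255.255)
  54.152.0.0/14 (54.152.0.0 - 54.155.255.255)
  54.153.128.0/17 (54.153.128.0 - 54.153.255.255)
Total matching entries: 4.

4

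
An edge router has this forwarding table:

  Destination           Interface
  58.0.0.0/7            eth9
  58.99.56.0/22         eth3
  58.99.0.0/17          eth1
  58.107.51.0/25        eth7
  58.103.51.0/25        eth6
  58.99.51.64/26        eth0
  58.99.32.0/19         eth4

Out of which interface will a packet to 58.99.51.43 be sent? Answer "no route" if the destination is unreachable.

eth4

Routes whose prefix contains 58.99.51.43:
  58.0.0.0/7 (58.0.0.0 - 59.255.255.255) -> eth9
  58.99.0.0/17 (58.99.0.0 - 58.99.127.255) -> eth1
  58.99.32.0/19 (58.99.32.0 - 58.99.63.255) -> eth4
More-specific entries that do NOT match:
  58.99.51.64/26 (58.99.51.64 - 58.99.51.127) does not contain 58.99.51.43
  58.107.51.0/25 (58.107.51.0 - 58.107.51.127) does not contain 58.99.51.43
  58.103.51.0/25 (58.103.51.0 - 58.103.51.127) does not contain 58.99.51.43
  58.99.56.0/22 (58.99.56.0 - 58.99.59.255) does not contain 58.99.51.43
Longest matching prefix is /19 -> interface eth4.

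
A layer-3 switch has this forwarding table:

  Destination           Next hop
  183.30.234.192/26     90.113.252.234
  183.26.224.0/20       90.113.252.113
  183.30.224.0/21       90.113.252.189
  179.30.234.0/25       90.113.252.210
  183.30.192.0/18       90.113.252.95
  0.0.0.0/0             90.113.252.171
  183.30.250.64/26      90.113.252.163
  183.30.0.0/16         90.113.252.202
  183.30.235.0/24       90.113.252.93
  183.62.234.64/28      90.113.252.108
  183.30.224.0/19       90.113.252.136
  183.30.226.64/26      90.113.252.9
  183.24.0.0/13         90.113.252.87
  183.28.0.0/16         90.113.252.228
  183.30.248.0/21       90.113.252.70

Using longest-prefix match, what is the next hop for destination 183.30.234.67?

90.113.252.136

Routes whose prefix contains 183.30.234.67:
  0.0.0.0/0 (default, matches everything) -> 90.113.252.171
  183.24.0.0/13 (183.24.0.0 - 183.31.255.255) -> 90.113.252.87
  183.30.0.0/16 (183.30.0.0 - 183.30.255.255) -> 90.113.252.202
  183.30.192.0/18 (183.30.192.0 - 183.30.255.255) -> 90.113.252.95
  183.30.224.0/19 (183.30.224.0 - 183.30.255.255) -> 90.113.252.136
More-specific entries that do NOT match:
  183.62.234.64/28 (183.62.234.64 - 183.62.234.79) does not contain 183.30.234.67
  183.30.234.192/26 (183.30.234.192 - 183.30.234.255) does not contain 183.30.234.67
  183.30.250.64/26 (183.30.250.64 - 183.30.250.127) does not contain 183.30.234.67
  183.30.226.64/26 (183.30.226.64 - 183.30.226.127) does not contain 183.30.234.67
  179.30.234.0/25 (179.30.234.0 - 179.30.234.127) does not contain 183.30.234.67
  183.30.235.0/24 (183.30.235.0 - 183.30.235.255) does not contain 183.30.234.67
  183.30.224.0/21 (183.30.224.0 - 183.30.231.255) does not contain 183.30.234.67
  183.30.248.0/21 (183.30.248.0 - 183.30.255.255) does not contain 183.30.234.67
  183.26.224.0/20 (183.26.224.0 - 183.26.239.255) does not contain 183.30.234.67
Longest matching prefix is /19 -> next hop 90.113.252.136.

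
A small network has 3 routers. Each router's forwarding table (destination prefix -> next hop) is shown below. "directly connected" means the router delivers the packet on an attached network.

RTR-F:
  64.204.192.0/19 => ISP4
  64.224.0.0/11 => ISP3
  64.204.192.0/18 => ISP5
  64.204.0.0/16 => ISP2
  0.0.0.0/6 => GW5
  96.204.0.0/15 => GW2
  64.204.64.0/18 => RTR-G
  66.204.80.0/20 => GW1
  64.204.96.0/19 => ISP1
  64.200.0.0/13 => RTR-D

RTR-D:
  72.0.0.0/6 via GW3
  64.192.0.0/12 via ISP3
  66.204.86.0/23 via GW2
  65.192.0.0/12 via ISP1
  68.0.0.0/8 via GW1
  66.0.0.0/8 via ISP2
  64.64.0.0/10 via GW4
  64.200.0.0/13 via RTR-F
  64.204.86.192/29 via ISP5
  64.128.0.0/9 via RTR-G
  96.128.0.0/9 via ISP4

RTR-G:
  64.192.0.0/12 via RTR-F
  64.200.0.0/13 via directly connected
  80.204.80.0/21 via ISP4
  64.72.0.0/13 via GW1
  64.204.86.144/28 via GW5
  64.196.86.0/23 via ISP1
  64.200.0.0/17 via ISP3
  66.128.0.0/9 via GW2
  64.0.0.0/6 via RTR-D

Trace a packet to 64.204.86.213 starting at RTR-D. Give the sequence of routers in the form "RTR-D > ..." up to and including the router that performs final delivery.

RTR-D > RTR-F > RTR-G

At RTR-D: longest match for 64.204.86.213 is 64.200.0.0/13 -> RTR-F
At RTR-F: longest match for 64.204.86.213 is 64.204.64.0/18 -> RTR-G
At RTR-G: longest match for 64.204.86.213 is 64.200.0.0/13 -> directly connected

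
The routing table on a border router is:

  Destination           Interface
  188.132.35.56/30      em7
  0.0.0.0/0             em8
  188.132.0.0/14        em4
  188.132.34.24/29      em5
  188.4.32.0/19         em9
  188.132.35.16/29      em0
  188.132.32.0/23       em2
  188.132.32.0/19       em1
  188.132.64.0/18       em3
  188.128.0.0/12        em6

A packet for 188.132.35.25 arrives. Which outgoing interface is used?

Routes whose prefix contains 188.132.35.25:
  0.0.0.0/0 (default, matches everything) -> em8
  188.128.0.0/12 (188.128.0.0 - 188.143.255.255) -> em6
  188.132.0.0/14 (188.132.0.0 - 188.135.255.255) -> em4
  188.132.32.0/19 (188.132.32.0 - 188.132.63.255) -> em1
More-specific entries that do NOT match:
  188.132.35.56/30 (188.132.35.56 - 188.132.35.59) does not contain 188.132.35.25
  188.132.34.24/29 (188.132.34.24 - 188.132.34.31) does not contain 188.132.35.25
  188.132.35.16/29 (188.132.35.16 - 188.132.35.23) does not contain 188.132.35.25
  188.132.32.0/23 (188.132.32.0 - 188.132.33.255) does not contain 188.132.35.25
Longest matching prefix is /19 -> interface em1.

em1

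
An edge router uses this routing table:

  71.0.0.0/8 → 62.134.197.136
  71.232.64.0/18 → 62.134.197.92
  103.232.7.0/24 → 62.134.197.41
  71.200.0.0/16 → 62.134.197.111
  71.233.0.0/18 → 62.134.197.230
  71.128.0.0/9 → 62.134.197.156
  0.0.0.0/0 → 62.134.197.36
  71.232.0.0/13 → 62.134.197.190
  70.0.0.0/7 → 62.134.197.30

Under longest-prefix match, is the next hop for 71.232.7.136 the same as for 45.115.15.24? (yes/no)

71.232.7.136: longest match 71.232.0.0/13 -> 62.134.197.190
45.115.15.24: longest match 0.0.0.0/0 -> 62.134.197.36

no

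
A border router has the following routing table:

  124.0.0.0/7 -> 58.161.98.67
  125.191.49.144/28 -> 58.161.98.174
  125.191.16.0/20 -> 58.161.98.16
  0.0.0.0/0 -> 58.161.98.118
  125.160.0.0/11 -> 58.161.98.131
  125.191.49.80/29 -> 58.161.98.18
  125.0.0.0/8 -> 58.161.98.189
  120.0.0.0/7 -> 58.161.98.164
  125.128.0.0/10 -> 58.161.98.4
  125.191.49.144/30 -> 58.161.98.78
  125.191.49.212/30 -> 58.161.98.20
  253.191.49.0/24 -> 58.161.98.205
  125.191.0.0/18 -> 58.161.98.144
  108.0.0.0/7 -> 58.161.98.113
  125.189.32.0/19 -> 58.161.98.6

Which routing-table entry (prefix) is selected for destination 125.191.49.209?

125.191.0.0/18

Entries matching 125.191.49.209:
  0.0.0.0/0 (default, matches everything)
  124.0.0.0/7 (124.0.0.0 - 125.255.255.255)
  125.0.0.0/8 (125.0.0.0 - 125.255.255.255)
  125.128.0.0/10 (125.128.0.0 - 125.191.255.255)
  125.160.0.0/11 (125.160.0.0 - 125.191.255.255)
  125.191.0.0/18 (125.191.0.0 - 125.191.63.255)
Most specific is 125.191.0.0/18.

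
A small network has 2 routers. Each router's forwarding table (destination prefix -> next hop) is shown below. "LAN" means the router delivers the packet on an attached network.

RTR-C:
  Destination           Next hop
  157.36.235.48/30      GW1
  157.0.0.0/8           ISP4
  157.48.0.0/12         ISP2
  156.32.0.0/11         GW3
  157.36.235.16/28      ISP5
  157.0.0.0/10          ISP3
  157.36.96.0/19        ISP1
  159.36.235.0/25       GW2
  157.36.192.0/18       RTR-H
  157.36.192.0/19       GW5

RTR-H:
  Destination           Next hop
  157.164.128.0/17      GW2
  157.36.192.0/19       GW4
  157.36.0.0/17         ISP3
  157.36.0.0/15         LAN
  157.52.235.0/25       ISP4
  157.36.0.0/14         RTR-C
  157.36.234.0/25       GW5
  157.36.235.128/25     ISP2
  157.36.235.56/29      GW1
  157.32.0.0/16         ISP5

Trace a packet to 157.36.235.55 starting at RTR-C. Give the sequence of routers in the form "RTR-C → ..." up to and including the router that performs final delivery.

RTR-C → RTR-H

At RTR-C: longest match for 157.36.235.55 is 157.36.192.0/18 -> RTR-H
At RTR-H: longest match for 157.36.235.55 is 157.36.0.0/15 -> LAN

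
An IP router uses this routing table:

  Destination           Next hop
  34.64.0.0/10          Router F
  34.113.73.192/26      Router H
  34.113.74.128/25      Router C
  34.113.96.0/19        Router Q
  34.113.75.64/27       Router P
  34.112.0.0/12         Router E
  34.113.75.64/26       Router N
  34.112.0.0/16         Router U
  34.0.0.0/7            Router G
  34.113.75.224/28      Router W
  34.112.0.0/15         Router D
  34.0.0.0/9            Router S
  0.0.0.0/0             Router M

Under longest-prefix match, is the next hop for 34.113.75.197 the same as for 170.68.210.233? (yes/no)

no

34.113.75.197: longest match 34.112.0.0/15 -> Router D
170.68.210.233: longest match 0.0.0.0/0 -> Router M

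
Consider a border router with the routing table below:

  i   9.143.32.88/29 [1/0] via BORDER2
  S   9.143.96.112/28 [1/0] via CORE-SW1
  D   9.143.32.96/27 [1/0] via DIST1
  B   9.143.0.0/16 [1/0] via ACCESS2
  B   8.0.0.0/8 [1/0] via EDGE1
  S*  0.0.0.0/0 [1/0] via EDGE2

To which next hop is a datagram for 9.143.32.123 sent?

DIST1

Routes whose prefix contains 9.143.32.123:
  0.0.0.0/0 (default, matches everything) -> EDGE2
  9.143.0.0/16 (9.143.0.0 - 9.143.255.255) -> ACCESS2
  9.143.32.96/27 (9.143.32.96 - 9.143.32.127) -> DIST1
More-specific entries that do NOT match:
  9.143.32.88/29 (9.143.32.88 - 9.143.32.95) does not contain 9.143.32.123
  9.143.96.112/28 (9.143.96.112 - 9.143.96.127) does not contain 9.143.32.123
Longest matching prefix is /27 -> next hop DIST1.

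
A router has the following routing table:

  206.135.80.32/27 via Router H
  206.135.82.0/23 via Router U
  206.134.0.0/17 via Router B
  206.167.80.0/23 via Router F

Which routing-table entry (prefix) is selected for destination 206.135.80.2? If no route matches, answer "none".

206.135.80.2 is outside every listed prefix and there is no default route.

none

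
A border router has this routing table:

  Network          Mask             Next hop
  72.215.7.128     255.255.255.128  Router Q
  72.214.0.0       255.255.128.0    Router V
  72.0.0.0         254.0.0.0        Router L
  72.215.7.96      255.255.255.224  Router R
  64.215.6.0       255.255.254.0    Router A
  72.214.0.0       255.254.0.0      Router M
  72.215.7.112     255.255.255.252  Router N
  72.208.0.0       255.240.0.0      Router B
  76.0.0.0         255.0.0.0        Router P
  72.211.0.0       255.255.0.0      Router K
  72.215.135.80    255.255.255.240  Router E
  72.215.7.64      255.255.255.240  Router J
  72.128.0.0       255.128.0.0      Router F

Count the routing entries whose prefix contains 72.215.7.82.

4

Prefixes containing 72.215.7.82:
  72.0.0.0/7 (72.0.0.0 - 73.255.255.255)
  72.128.0.0/9 (72.128.0.0 - 72.255.255.255)
  72.208.0.0/12 (72.208.0.0 - 72.223.255.255)
  72.214.0.0/15 (72.214.0.0 - 72.215.255.255)
Total matching entries: 4.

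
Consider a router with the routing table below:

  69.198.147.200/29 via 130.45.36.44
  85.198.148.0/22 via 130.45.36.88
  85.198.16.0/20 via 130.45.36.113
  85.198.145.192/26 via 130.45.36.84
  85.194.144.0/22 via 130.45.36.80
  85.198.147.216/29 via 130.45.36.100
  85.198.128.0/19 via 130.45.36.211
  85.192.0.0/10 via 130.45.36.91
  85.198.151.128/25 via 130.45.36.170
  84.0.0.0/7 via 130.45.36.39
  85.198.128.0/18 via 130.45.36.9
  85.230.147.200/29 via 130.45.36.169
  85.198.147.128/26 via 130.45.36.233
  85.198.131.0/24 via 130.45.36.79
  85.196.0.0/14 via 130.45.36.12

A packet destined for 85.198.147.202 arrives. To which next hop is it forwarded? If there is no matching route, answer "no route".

130.45.36.211

Routes whose prefix contains 85.198.147.202:
  84.0.0.0/7 (84.0.0.0 - 85.255.255.255) -> 130.45.36.39
  85.192.0.0/10 (85.192.0.0 - 85.255.255.255) -> 130.45.36.91
  85.196.0.0/14 (85.196.0.0 - 85.199.255.255) -> 130.45.36.12
  85.198.128.0/18 (85.198.128.0 - 85.198.191.255) -> 130.45.36.9
  85.198.128.0/19 (85.198.128.0 - 85.198.159.255) -> 130.45.36.211
More-specific entries that do NOT match:
  69.198.147.200/29 (69.198.147.200 - 69.198.147.207) does not contain 85.198.147.202
  85.198.147.216/29 (85.198.147.216 - 85.198.147.223) does not contain 85.198.147.202
  85.230.147.200/29 (85.230.147.200 - 85.230.147.207) does not contain 85.198.147.202
  85.198.145.192/26 (85.198.145.192 - 85.198.145.255) does not contain 85.198.147.202
  85.198.147.128/26 (85.198.147.128 - 85.198.147.191) does not contain 85.198.147.202
  85.198.151.128/25 (85.198.151.128 - 85.198.151.255) does not contain 85.198.147.202
  85.198.131.0/24 (85.198.131.0 - 85.198.131.255) does not contain 85.198.147.202
  85.198.148.0/22 (85.198.148.0 - 85.198.151.255) does not contain 85.198.147.202
  85.194.144.0/22 (85.194.144.0 - 85.194.147.255) does not contain 85.198.147.202
  85.198.16.0/20 (85.198.16.0 - 85.198.31.255) does not contain 85.198.147.202
Longest matching prefix is /19 -> next hop 130.45.36.211.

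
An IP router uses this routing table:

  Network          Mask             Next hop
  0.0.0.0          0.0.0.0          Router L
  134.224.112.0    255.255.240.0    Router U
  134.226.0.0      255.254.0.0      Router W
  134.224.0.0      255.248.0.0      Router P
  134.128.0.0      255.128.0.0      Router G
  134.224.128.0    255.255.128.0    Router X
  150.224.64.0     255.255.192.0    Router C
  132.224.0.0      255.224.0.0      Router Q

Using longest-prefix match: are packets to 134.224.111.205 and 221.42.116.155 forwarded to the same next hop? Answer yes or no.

134.224.111.205: longest match 134.224.0.0/13 -> Router P
221.42.116.155: longest match 0.0.0.0/0 -> Router L

no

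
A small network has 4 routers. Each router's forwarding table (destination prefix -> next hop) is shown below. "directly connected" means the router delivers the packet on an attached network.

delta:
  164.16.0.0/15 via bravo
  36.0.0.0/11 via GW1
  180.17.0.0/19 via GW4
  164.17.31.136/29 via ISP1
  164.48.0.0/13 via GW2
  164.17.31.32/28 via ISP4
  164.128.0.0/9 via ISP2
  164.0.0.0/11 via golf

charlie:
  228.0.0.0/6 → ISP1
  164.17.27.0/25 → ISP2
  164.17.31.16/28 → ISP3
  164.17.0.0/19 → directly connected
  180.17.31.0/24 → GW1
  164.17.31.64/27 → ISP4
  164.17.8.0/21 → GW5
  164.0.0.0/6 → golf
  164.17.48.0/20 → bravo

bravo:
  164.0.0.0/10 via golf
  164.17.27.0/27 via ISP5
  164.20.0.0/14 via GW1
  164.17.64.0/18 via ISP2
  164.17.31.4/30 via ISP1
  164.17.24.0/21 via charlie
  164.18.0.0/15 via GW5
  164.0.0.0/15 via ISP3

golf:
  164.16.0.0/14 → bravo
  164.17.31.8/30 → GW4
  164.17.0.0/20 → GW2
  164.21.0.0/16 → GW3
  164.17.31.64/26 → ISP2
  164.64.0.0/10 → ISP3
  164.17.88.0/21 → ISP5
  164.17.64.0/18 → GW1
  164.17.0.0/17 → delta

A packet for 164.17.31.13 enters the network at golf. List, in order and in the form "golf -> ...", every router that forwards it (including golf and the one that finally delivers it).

golf -> delta -> bravo -> charlie

At golf: longest match for 164.17.31.13 is 164.17.0.0/17 -> delta
At delta: longest match for 164.17.31.13 is 164.16.0.0/15 -> bravo
At bravo: longest match for 164.17.31.13 is 164.17.24.0/21 -> charlie
At charlie: longest match for 164.17.31.13 is 164.17.0.0/19 -> directly connected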